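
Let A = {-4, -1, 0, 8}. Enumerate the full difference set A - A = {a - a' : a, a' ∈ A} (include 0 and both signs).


A - A = {a - a' : a, a' ∈ A}.
Compute a - a' for each ordered pair (a, a'):
a = -4: -4--4=0, -4--1=-3, -4-0=-4, -4-8=-12
a = -1: -1--4=3, -1--1=0, -1-0=-1, -1-8=-9
a = 0: 0--4=4, 0--1=1, 0-0=0, 0-8=-8
a = 8: 8--4=12, 8--1=9, 8-0=8, 8-8=0
Collecting distinct values (and noting 0 appears from a-a):
A - A = {-12, -9, -8, -4, -3, -1, 0, 1, 3, 4, 8, 9, 12}
|A - A| = 13

A - A = {-12, -9, -8, -4, -3, -1, 0, 1, 3, 4, 8, 9, 12}


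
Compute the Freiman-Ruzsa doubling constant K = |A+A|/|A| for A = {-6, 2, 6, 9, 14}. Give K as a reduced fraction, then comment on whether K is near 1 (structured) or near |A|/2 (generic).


|A| = 5.
Compute A + A by enumerating all 25 pairs.
A + A = {-12, -4, 0, 3, 4, 8, 11, 12, 15, 16, 18, 20, 23, 28}, so |A + A| = 14.
K = |A + A| / |A| = 14/5 (already in lowest terms) ≈ 2.8000.
Reference: AP of size 5 gives K = 9/5 ≈ 1.8000; a fully generic set of size 5 gives K ≈ 3.0000.

|A| = 5, |A + A| = 14, K = 14/5.


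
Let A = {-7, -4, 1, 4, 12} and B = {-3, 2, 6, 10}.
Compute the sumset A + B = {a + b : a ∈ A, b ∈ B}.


A + B = {a + b : a ∈ A, b ∈ B}.
Enumerate all |A|·|B| = 5·4 = 20 pairs (a, b) and collect distinct sums.
a = -7: -7+-3=-10, -7+2=-5, -7+6=-1, -7+10=3
a = -4: -4+-3=-7, -4+2=-2, -4+6=2, -4+10=6
a = 1: 1+-3=-2, 1+2=3, 1+6=7, 1+10=11
a = 4: 4+-3=1, 4+2=6, 4+6=10, 4+10=14
a = 12: 12+-3=9, 12+2=14, 12+6=18, 12+10=22
Collecting distinct sums: A + B = {-10, -7, -5, -2, -1, 1, 2, 3, 6, 7, 9, 10, 11, 14, 18, 22}
|A + B| = 16

A + B = {-10, -7, -5, -2, -1, 1, 2, 3, 6, 7, 9, 10, 11, 14, 18, 22}


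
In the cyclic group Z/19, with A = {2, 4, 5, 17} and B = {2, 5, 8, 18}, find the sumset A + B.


Work in Z/19Z: reduce every sum a + b modulo 19.
Enumerate all 16 pairs:
a = 2: 2+2=4, 2+5=7, 2+8=10, 2+18=1
a = 4: 4+2=6, 4+5=9, 4+8=12, 4+18=3
a = 5: 5+2=7, 5+5=10, 5+8=13, 5+18=4
a = 17: 17+2=0, 17+5=3, 17+8=6, 17+18=16
Distinct residues collected: {0, 1, 3, 4, 6, 7, 9, 10, 12, 13, 16}
|A + B| = 11 (out of 19 total residues).

A + B = {0, 1, 3, 4, 6, 7, 9, 10, 12, 13, 16}


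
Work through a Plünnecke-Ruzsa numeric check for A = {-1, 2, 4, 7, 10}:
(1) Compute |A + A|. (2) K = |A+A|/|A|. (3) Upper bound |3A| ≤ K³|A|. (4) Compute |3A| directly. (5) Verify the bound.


|A| = 5.
Step 1: Compute A + A by enumerating all 25 pairs.
A + A = {-2, 1, 3, 4, 6, 8, 9, 11, 12, 14, 17, 20}, so |A + A| = 12.
Step 2: Doubling constant K = |A + A|/|A| = 12/5 = 12/5 ≈ 2.4000.
Step 3: Plünnecke-Ruzsa gives |3A| ≤ K³·|A| = (2.4000)³ · 5 ≈ 69.1200.
Step 4: Compute 3A = A + A + A directly by enumerating all triples (a,b,c) ∈ A³; |3A| = 22.
Step 5: Check 22 ≤ 69.1200? Yes ✓.

K = 12/5, Plünnecke-Ruzsa bound K³|A| ≈ 69.1200, |3A| = 22, inequality holds.


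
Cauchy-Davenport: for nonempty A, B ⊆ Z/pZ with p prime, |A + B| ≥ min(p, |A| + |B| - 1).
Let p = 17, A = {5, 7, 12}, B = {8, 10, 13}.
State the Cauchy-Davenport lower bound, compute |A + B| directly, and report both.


Cauchy-Davenport: |A + B| ≥ min(p, |A| + |B| - 1) for A, B nonempty in Z/pZ.
|A| = 3, |B| = 3, p = 17.
CD lower bound = min(17, 3 + 3 - 1) = min(17, 5) = 5.
Compute A + B mod 17 directly:
a = 5: 5+8=13, 5+10=15, 5+13=1
a = 7: 7+8=15, 7+10=0, 7+13=3
a = 12: 12+8=3, 12+10=5, 12+13=8
A + B = {0, 1, 3, 5, 8, 13, 15}, so |A + B| = 7.
Verify: 7 ≥ 5? Yes ✓.

CD lower bound = 5, actual |A + B| = 7.


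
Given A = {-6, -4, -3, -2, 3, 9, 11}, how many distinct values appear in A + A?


A + A = {a + a' : a, a' ∈ A}; |A| = 7.
General bounds: 2|A| - 1 ≤ |A + A| ≤ |A|(|A|+1)/2, i.e. 13 ≤ |A + A| ≤ 28.
Lower bound 2|A|-1 is attained iff A is an arithmetic progression.
Enumerate sums a + a' for a ≤ a' (symmetric, so this suffices):
a = -6: -6+-6=-12, -6+-4=-10, -6+-3=-9, -6+-2=-8, -6+3=-3, -6+9=3, -6+11=5
a = -4: -4+-4=-8, -4+-3=-7, -4+-2=-6, -4+3=-1, -4+9=5, -4+11=7
a = -3: -3+-3=-6, -3+-2=-5, -3+3=0, -3+9=6, -3+11=8
a = -2: -2+-2=-4, -2+3=1, -2+9=7, -2+11=9
a = 3: 3+3=6, 3+9=12, 3+11=14
a = 9: 9+9=18, 9+11=20
a = 11: 11+11=22
Distinct sums: {-12, -10, -9, -8, -7, -6, -5, -4, -3, -1, 0, 1, 3, 5, 6, 7, 8, 9, 12, 14, 18, 20, 22}
|A + A| = 23

|A + A| = 23


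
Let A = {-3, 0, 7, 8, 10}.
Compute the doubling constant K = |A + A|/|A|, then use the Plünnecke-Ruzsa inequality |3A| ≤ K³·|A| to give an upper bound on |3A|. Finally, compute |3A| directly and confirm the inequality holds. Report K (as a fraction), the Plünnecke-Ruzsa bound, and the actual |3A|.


|A| = 5.
Step 1: Compute A + A by enumerating all 25 pairs.
A + A = {-6, -3, 0, 4, 5, 7, 8, 10, 14, 15, 16, 17, 18, 20}, so |A + A| = 14.
Step 2: Doubling constant K = |A + A|/|A| = 14/5 = 14/5 ≈ 2.8000.
Step 3: Plünnecke-Ruzsa gives |3A| ≤ K³·|A| = (2.8000)³ · 5 ≈ 109.7600.
Step 4: Compute 3A = A + A + A directly by enumerating all triples (a,b,c) ∈ A³; |3A| = 29.
Step 5: Check 29 ≤ 109.7600? Yes ✓.

K = 14/5, Plünnecke-Ruzsa bound K³|A| ≈ 109.7600, |3A| = 29, inequality holds.


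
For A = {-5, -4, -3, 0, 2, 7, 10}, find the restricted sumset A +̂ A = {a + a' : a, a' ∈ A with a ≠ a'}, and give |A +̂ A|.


Restricted sumset: A +̂ A = {a + a' : a ∈ A, a' ∈ A, a ≠ a'}.
Equivalently, take A + A and drop any sum 2a that is achievable ONLY as a + a for a ∈ A (i.e. sums representable only with equal summands).
Enumerate pairs (a, a') with a < a' (symmetric, so each unordered pair gives one sum; this covers all a ≠ a'):
  -5 + -4 = -9
  -5 + -3 = -8
  -5 + 0 = -5
  -5 + 2 = -3
  -5 + 7 = 2
  -5 + 10 = 5
  -4 + -3 = -7
  -4 + 0 = -4
  -4 + 2 = -2
  -4 + 7 = 3
  -4 + 10 = 6
  -3 + 0 = -3
  -3 + 2 = -1
  -3 + 7 = 4
  -3 + 10 = 7
  0 + 2 = 2
  0 + 7 = 7
  0 + 10 = 10
  2 + 7 = 9
  2 + 10 = 12
  7 + 10 = 17
Collected distinct sums: {-9, -8, -7, -5, -4, -3, -2, -1, 2, 3, 4, 5, 6, 7, 9, 10, 12, 17}
|A +̂ A| = 18
(Reference bound: |A +̂ A| ≥ 2|A| - 3 for |A| ≥ 2, with |A| = 7 giving ≥ 11.)

|A +̂ A| = 18


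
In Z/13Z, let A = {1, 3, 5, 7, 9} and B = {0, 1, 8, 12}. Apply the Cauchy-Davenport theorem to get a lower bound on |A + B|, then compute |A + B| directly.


Cauchy-Davenport: |A + B| ≥ min(p, |A| + |B| - 1) for A, B nonempty in Z/pZ.
|A| = 5, |B| = 4, p = 13.
CD lower bound = min(13, 5 + 4 - 1) = min(13, 8) = 8.
Compute A + B mod 13 directly:
a = 1: 1+0=1, 1+1=2, 1+8=9, 1+12=0
a = 3: 3+0=3, 3+1=4, 3+8=11, 3+12=2
a = 5: 5+0=5, 5+1=6, 5+8=0, 5+12=4
a = 7: 7+0=7, 7+1=8, 7+8=2, 7+12=6
a = 9: 9+0=9, 9+1=10, 9+8=4, 9+12=8
A + B = {0, 1, 2, 3, 4, 5, 6, 7, 8, 9, 10, 11}, so |A + B| = 12.
Verify: 12 ≥ 8? Yes ✓.

CD lower bound = 8, actual |A + B| = 12.


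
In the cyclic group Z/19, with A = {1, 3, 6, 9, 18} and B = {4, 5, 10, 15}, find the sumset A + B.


Work in Z/19Z: reduce every sum a + b modulo 19.
Enumerate all 20 pairs:
a = 1: 1+4=5, 1+5=6, 1+10=11, 1+15=16
a = 3: 3+4=7, 3+5=8, 3+10=13, 3+15=18
a = 6: 6+4=10, 6+5=11, 6+10=16, 6+15=2
a = 9: 9+4=13, 9+5=14, 9+10=0, 9+15=5
a = 18: 18+4=3, 18+5=4, 18+10=9, 18+15=14
Distinct residues collected: {0, 2, 3, 4, 5, 6, 7, 8, 9, 10, 11, 13, 14, 16, 18}
|A + B| = 15 (out of 19 total residues).

A + B = {0, 2, 3, 4, 5, 6, 7, 8, 9, 10, 11, 13, 14, 16, 18}


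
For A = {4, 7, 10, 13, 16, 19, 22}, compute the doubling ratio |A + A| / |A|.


|A| = 7.
Compute A + A by enumerating all 49 pairs.
A + A = {8, 11, 14, 17, 20, 23, 26, 29, 32, 35, 38, 41, 44}, so |A + A| = 13.
K = |A + A| / |A| = 13/7 (already in lowest terms) ≈ 1.8571.
Reference: AP of size 7 gives K = 13/7 ≈ 1.8571; a fully generic set of size 7 gives K ≈ 4.0000.

|A| = 7, |A + A| = 13, K = 13/7.


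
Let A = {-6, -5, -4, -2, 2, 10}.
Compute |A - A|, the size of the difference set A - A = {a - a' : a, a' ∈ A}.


A - A = {a - a' : a, a' ∈ A}; |A| = 6.
Bounds: 2|A|-1 ≤ |A - A| ≤ |A|² - |A| + 1, i.e. 11 ≤ |A - A| ≤ 31.
Note: 0 ∈ A - A always (from a - a). The set is symmetric: if d ∈ A - A then -d ∈ A - A.
Enumerate nonzero differences d = a - a' with a > a' (then include -d):
Positive differences: {1, 2, 3, 4, 6, 7, 8, 12, 14, 15, 16}
Full difference set: {0} ∪ (positive diffs) ∪ (negative diffs).
|A - A| = 1 + 2·11 = 23 (matches direct enumeration: 23).

|A - A| = 23


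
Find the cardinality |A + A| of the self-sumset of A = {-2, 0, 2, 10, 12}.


A + A = {a + a' : a, a' ∈ A}; |A| = 5.
General bounds: 2|A| - 1 ≤ |A + A| ≤ |A|(|A|+1)/2, i.e. 9 ≤ |A + A| ≤ 15.
Lower bound 2|A|-1 is attained iff A is an arithmetic progression.
Enumerate sums a + a' for a ≤ a' (symmetric, so this suffices):
a = -2: -2+-2=-4, -2+0=-2, -2+2=0, -2+10=8, -2+12=10
a = 0: 0+0=0, 0+2=2, 0+10=10, 0+12=12
a = 2: 2+2=4, 2+10=12, 2+12=14
a = 10: 10+10=20, 10+12=22
a = 12: 12+12=24
Distinct sums: {-4, -2, 0, 2, 4, 8, 10, 12, 14, 20, 22, 24}
|A + A| = 12

|A + A| = 12


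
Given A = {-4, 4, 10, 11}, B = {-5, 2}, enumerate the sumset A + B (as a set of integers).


A + B = {a + b : a ∈ A, b ∈ B}.
Enumerate all |A|·|B| = 4·2 = 8 pairs (a, b) and collect distinct sums.
a = -4: -4+-5=-9, -4+2=-2
a = 4: 4+-5=-1, 4+2=6
a = 10: 10+-5=5, 10+2=12
a = 11: 11+-5=6, 11+2=13
Collecting distinct sums: A + B = {-9, -2, -1, 5, 6, 12, 13}
|A + B| = 7

A + B = {-9, -2, -1, 5, 6, 12, 13}


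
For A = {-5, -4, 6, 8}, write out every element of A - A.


A - A = {a - a' : a, a' ∈ A}.
Compute a - a' for each ordered pair (a, a'):
a = -5: -5--5=0, -5--4=-1, -5-6=-11, -5-8=-13
a = -4: -4--5=1, -4--4=0, -4-6=-10, -4-8=-12
a = 6: 6--5=11, 6--4=10, 6-6=0, 6-8=-2
a = 8: 8--5=13, 8--4=12, 8-6=2, 8-8=0
Collecting distinct values (and noting 0 appears from a-a):
A - A = {-13, -12, -11, -10, -2, -1, 0, 1, 2, 10, 11, 12, 13}
|A - A| = 13

A - A = {-13, -12, -11, -10, -2, -1, 0, 1, 2, 10, 11, 12, 13}


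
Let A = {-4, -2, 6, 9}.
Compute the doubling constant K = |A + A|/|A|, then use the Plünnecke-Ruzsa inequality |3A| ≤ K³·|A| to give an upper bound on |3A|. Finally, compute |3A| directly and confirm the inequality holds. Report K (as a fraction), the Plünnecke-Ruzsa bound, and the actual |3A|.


|A| = 4.
Step 1: Compute A + A by enumerating all 16 pairs.
A + A = {-8, -6, -4, 2, 4, 5, 7, 12, 15, 18}, so |A + A| = 10.
Step 2: Doubling constant K = |A + A|/|A| = 10/4 = 10/4 ≈ 2.5000.
Step 3: Plünnecke-Ruzsa gives |3A| ≤ K³·|A| = (2.5000)³ · 4 ≈ 62.5000.
Step 4: Compute 3A = A + A + A directly by enumerating all triples (a,b,c) ∈ A³; |3A| = 20.
Step 5: Check 20 ≤ 62.5000? Yes ✓.

K = 10/4, Plünnecke-Ruzsa bound K³|A| ≈ 62.5000, |3A| = 20, inequality holds.


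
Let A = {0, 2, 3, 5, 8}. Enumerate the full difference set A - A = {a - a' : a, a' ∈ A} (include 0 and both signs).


A - A = {a - a' : a, a' ∈ A}.
Compute a - a' for each ordered pair (a, a'):
a = 0: 0-0=0, 0-2=-2, 0-3=-3, 0-5=-5, 0-8=-8
a = 2: 2-0=2, 2-2=0, 2-3=-1, 2-5=-3, 2-8=-6
a = 3: 3-0=3, 3-2=1, 3-3=0, 3-5=-2, 3-8=-5
a = 5: 5-0=5, 5-2=3, 5-3=2, 5-5=0, 5-8=-3
a = 8: 8-0=8, 8-2=6, 8-3=5, 8-5=3, 8-8=0
Collecting distinct values (and noting 0 appears from a-a):
A - A = {-8, -6, -5, -3, -2, -1, 0, 1, 2, 3, 5, 6, 8}
|A - A| = 13

A - A = {-8, -6, -5, -3, -2, -1, 0, 1, 2, 3, 5, 6, 8}


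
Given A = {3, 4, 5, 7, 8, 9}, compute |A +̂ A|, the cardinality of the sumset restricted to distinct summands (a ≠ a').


Restricted sumset: A +̂ A = {a + a' : a ∈ A, a' ∈ A, a ≠ a'}.
Equivalently, take A + A and drop any sum 2a that is achievable ONLY as a + a for a ∈ A (i.e. sums representable only with equal summands).
Enumerate pairs (a, a') with a < a' (symmetric, so each unordered pair gives one sum; this covers all a ≠ a'):
  3 + 4 = 7
  3 + 5 = 8
  3 + 7 = 10
  3 + 8 = 11
  3 + 9 = 12
  4 + 5 = 9
  4 + 7 = 11
  4 + 8 = 12
  4 + 9 = 13
  5 + 7 = 12
  5 + 8 = 13
  5 + 9 = 14
  7 + 8 = 15
  7 + 9 = 16
  8 + 9 = 17
Collected distinct sums: {7, 8, 9, 10, 11, 12, 13, 14, 15, 16, 17}
|A +̂ A| = 11
(Reference bound: |A +̂ A| ≥ 2|A| - 3 for |A| ≥ 2, with |A| = 6 giving ≥ 9.)

|A +̂ A| = 11


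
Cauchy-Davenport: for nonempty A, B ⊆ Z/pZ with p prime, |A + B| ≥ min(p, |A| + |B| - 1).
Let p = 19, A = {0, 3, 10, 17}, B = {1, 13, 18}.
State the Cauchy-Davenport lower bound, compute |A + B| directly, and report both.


Cauchy-Davenport: |A + B| ≥ min(p, |A| + |B| - 1) for A, B nonempty in Z/pZ.
|A| = 4, |B| = 3, p = 19.
CD lower bound = min(19, 4 + 3 - 1) = min(19, 6) = 6.
Compute A + B mod 19 directly:
a = 0: 0+1=1, 0+13=13, 0+18=18
a = 3: 3+1=4, 3+13=16, 3+18=2
a = 10: 10+1=11, 10+13=4, 10+18=9
a = 17: 17+1=18, 17+13=11, 17+18=16
A + B = {1, 2, 4, 9, 11, 13, 16, 18}, so |A + B| = 8.
Verify: 8 ≥ 6? Yes ✓.

CD lower bound = 6, actual |A + B| = 8.


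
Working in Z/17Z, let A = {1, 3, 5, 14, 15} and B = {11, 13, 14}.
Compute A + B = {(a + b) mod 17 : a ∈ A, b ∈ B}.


Work in Z/17Z: reduce every sum a + b modulo 17.
Enumerate all 15 pairs:
a = 1: 1+11=12, 1+13=14, 1+14=15
a = 3: 3+11=14, 3+13=16, 3+14=0
a = 5: 5+11=16, 5+13=1, 5+14=2
a = 14: 14+11=8, 14+13=10, 14+14=11
a = 15: 15+11=9, 15+13=11, 15+14=12
Distinct residues collected: {0, 1, 2, 8, 9, 10, 11, 12, 14, 15, 16}
|A + B| = 11 (out of 17 total residues).

A + B = {0, 1, 2, 8, 9, 10, 11, 12, 14, 15, 16}


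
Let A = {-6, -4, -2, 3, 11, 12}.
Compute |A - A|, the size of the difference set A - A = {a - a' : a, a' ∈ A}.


A - A = {a - a' : a, a' ∈ A}; |A| = 6.
Bounds: 2|A|-1 ≤ |A - A| ≤ |A|² - |A| + 1, i.e. 11 ≤ |A - A| ≤ 31.
Note: 0 ∈ A - A always (from a - a). The set is symmetric: if d ∈ A - A then -d ∈ A - A.
Enumerate nonzero differences d = a - a' with a > a' (then include -d):
Positive differences: {1, 2, 4, 5, 7, 8, 9, 13, 14, 15, 16, 17, 18}
Full difference set: {0} ∪ (positive diffs) ∪ (negative diffs).
|A - A| = 1 + 2·13 = 27 (matches direct enumeration: 27).

|A - A| = 27


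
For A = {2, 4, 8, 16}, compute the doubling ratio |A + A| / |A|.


|A| = 4.
Compute A + A by enumerating all 16 pairs.
A + A = {4, 6, 8, 10, 12, 16, 18, 20, 24, 32}, so |A + A| = 10.
K = |A + A| / |A| = 10/4 = 5/2 ≈ 2.5000.
Reference: AP of size 4 gives K = 7/4 ≈ 1.7500; a fully generic set of size 4 gives K ≈ 2.5000.

|A| = 4, |A + A| = 10, K = 10/4 = 5/2.


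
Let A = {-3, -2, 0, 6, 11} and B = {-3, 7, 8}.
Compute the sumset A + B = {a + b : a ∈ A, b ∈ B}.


A + B = {a + b : a ∈ A, b ∈ B}.
Enumerate all |A|·|B| = 5·3 = 15 pairs (a, b) and collect distinct sums.
a = -3: -3+-3=-6, -3+7=4, -3+8=5
a = -2: -2+-3=-5, -2+7=5, -2+8=6
a = 0: 0+-3=-3, 0+7=7, 0+8=8
a = 6: 6+-3=3, 6+7=13, 6+8=14
a = 11: 11+-3=8, 11+7=18, 11+8=19
Collecting distinct sums: A + B = {-6, -5, -3, 3, 4, 5, 6, 7, 8, 13, 14, 18, 19}
|A + B| = 13

A + B = {-6, -5, -3, 3, 4, 5, 6, 7, 8, 13, 14, 18, 19}


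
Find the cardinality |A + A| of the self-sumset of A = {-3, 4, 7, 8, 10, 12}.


A + A = {a + a' : a, a' ∈ A}; |A| = 6.
General bounds: 2|A| - 1 ≤ |A + A| ≤ |A|(|A|+1)/2, i.e. 11 ≤ |A + A| ≤ 21.
Lower bound 2|A|-1 is attained iff A is an arithmetic progression.
Enumerate sums a + a' for a ≤ a' (symmetric, so this suffices):
a = -3: -3+-3=-6, -3+4=1, -3+7=4, -3+8=5, -3+10=7, -3+12=9
a = 4: 4+4=8, 4+7=11, 4+8=12, 4+10=14, 4+12=16
a = 7: 7+7=14, 7+8=15, 7+10=17, 7+12=19
a = 8: 8+8=16, 8+10=18, 8+12=20
a = 10: 10+10=20, 10+12=22
a = 12: 12+12=24
Distinct sums: {-6, 1, 4, 5, 7, 8, 9, 11, 12, 14, 15, 16, 17, 18, 19, 20, 22, 24}
|A + A| = 18

|A + A| = 18


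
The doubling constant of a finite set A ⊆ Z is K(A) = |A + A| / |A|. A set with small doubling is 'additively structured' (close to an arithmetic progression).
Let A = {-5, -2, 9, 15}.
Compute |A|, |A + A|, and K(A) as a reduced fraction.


|A| = 4.
Compute A + A by enumerating all 16 pairs.
A + A = {-10, -7, -4, 4, 7, 10, 13, 18, 24, 30}, so |A + A| = 10.
K = |A + A| / |A| = 10/4 = 5/2 ≈ 2.5000.
Reference: AP of size 4 gives K = 7/4 ≈ 1.7500; a fully generic set of size 4 gives K ≈ 2.5000.

|A| = 4, |A + A| = 10, K = 10/4 = 5/2.


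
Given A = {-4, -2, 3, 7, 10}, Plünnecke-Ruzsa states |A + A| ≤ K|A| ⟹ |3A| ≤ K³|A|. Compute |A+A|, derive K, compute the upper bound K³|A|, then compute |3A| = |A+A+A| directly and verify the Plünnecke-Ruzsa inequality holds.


|A| = 5.
Step 1: Compute A + A by enumerating all 25 pairs.
A + A = {-8, -6, -4, -1, 1, 3, 5, 6, 8, 10, 13, 14, 17, 20}, so |A + A| = 14.
Step 2: Doubling constant K = |A + A|/|A| = 14/5 = 14/5 ≈ 2.8000.
Step 3: Plünnecke-Ruzsa gives |3A| ≤ K³·|A| = (2.8000)³ · 5 ≈ 109.7600.
Step 4: Compute 3A = A + A + A directly by enumerating all triples (a,b,c) ∈ A³; |3A| = 28.
Step 5: Check 28 ≤ 109.7600? Yes ✓.

K = 14/5, Plünnecke-Ruzsa bound K³|A| ≈ 109.7600, |3A| = 28, inequality holds.


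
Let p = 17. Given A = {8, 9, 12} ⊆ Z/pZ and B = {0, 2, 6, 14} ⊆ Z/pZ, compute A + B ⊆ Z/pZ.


Work in Z/17Z: reduce every sum a + b modulo 17.
Enumerate all 12 pairs:
a = 8: 8+0=8, 8+2=10, 8+6=14, 8+14=5
a = 9: 9+0=9, 9+2=11, 9+6=15, 9+14=6
a = 12: 12+0=12, 12+2=14, 12+6=1, 12+14=9
Distinct residues collected: {1, 5, 6, 8, 9, 10, 11, 12, 14, 15}
|A + B| = 10 (out of 17 total residues).

A + B = {1, 5, 6, 8, 9, 10, 11, 12, 14, 15}


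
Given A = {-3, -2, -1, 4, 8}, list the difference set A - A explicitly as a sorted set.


A - A = {a - a' : a, a' ∈ A}.
Compute a - a' for each ordered pair (a, a'):
a = -3: -3--3=0, -3--2=-1, -3--1=-2, -3-4=-7, -3-8=-11
a = -2: -2--3=1, -2--2=0, -2--1=-1, -2-4=-6, -2-8=-10
a = -1: -1--3=2, -1--2=1, -1--1=0, -1-4=-5, -1-8=-9
a = 4: 4--3=7, 4--2=6, 4--1=5, 4-4=0, 4-8=-4
a = 8: 8--3=11, 8--2=10, 8--1=9, 8-4=4, 8-8=0
Collecting distinct values (and noting 0 appears from a-a):
A - A = {-11, -10, -9, -7, -6, -5, -4, -2, -1, 0, 1, 2, 4, 5, 6, 7, 9, 10, 11}
|A - A| = 19

A - A = {-11, -10, -9, -7, -6, -5, -4, -2, -1, 0, 1, 2, 4, 5, 6, 7, 9, 10, 11}


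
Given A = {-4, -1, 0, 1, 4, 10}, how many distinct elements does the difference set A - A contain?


A - A = {a - a' : a, a' ∈ A}; |A| = 6.
Bounds: 2|A|-1 ≤ |A - A| ≤ |A|² - |A| + 1, i.e. 11 ≤ |A - A| ≤ 31.
Note: 0 ∈ A - A always (from a - a). The set is symmetric: if d ∈ A - A then -d ∈ A - A.
Enumerate nonzero differences d = a - a' with a > a' (then include -d):
Positive differences: {1, 2, 3, 4, 5, 6, 8, 9, 10, 11, 14}
Full difference set: {0} ∪ (positive diffs) ∪ (negative diffs).
|A - A| = 1 + 2·11 = 23 (matches direct enumeration: 23).

|A - A| = 23


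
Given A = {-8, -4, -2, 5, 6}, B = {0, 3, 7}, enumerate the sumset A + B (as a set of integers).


A + B = {a + b : a ∈ A, b ∈ B}.
Enumerate all |A|·|B| = 5·3 = 15 pairs (a, b) and collect distinct sums.
a = -8: -8+0=-8, -8+3=-5, -8+7=-1
a = -4: -4+0=-4, -4+3=-1, -4+7=3
a = -2: -2+0=-2, -2+3=1, -2+7=5
a = 5: 5+0=5, 5+3=8, 5+7=12
a = 6: 6+0=6, 6+3=9, 6+7=13
Collecting distinct sums: A + B = {-8, -5, -4, -2, -1, 1, 3, 5, 6, 8, 9, 12, 13}
|A + B| = 13

A + B = {-8, -5, -4, -2, -1, 1, 3, 5, 6, 8, 9, 12, 13}


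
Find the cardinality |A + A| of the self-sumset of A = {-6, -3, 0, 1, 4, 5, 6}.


A + A = {a + a' : a, a' ∈ A}; |A| = 7.
General bounds: 2|A| - 1 ≤ |A + A| ≤ |A|(|A|+1)/2, i.e. 13 ≤ |A + A| ≤ 28.
Lower bound 2|A|-1 is attained iff A is an arithmetic progression.
Enumerate sums a + a' for a ≤ a' (symmetric, so this suffices):
a = -6: -6+-6=-12, -6+-3=-9, -6+0=-6, -6+1=-5, -6+4=-2, -6+5=-1, -6+6=0
a = -3: -3+-3=-6, -3+0=-3, -3+1=-2, -3+4=1, -3+5=2, -3+6=3
a = 0: 0+0=0, 0+1=1, 0+4=4, 0+5=5, 0+6=6
a = 1: 1+1=2, 1+4=5, 1+5=6, 1+6=7
a = 4: 4+4=8, 4+5=9, 4+6=10
a = 5: 5+5=10, 5+6=11
a = 6: 6+6=12
Distinct sums: {-12, -9, -6, -5, -3, -2, -1, 0, 1, 2, 3, 4, 5, 6, 7, 8, 9, 10, 11, 12}
|A + A| = 20

|A + A| = 20


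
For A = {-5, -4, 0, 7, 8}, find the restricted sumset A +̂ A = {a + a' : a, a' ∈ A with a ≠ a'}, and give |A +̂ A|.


Restricted sumset: A +̂ A = {a + a' : a ∈ A, a' ∈ A, a ≠ a'}.
Equivalently, take A + A and drop any sum 2a that is achievable ONLY as a + a for a ∈ A (i.e. sums representable only with equal summands).
Enumerate pairs (a, a') with a < a' (symmetric, so each unordered pair gives one sum; this covers all a ≠ a'):
  -5 + -4 = -9
  -5 + 0 = -5
  -5 + 7 = 2
  -5 + 8 = 3
  -4 + 0 = -4
  -4 + 7 = 3
  -4 + 8 = 4
  0 + 7 = 7
  0 + 8 = 8
  7 + 8 = 15
Collected distinct sums: {-9, -5, -4, 2, 3, 4, 7, 8, 15}
|A +̂ A| = 9
(Reference bound: |A +̂ A| ≥ 2|A| - 3 for |A| ≥ 2, with |A| = 5 giving ≥ 7.)

|A +̂ A| = 9


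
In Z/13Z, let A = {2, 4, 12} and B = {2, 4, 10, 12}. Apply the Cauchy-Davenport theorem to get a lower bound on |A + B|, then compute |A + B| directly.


Cauchy-Davenport: |A + B| ≥ min(p, |A| + |B| - 1) for A, B nonempty in Z/pZ.
|A| = 3, |B| = 4, p = 13.
CD lower bound = min(13, 3 + 4 - 1) = min(13, 6) = 6.
Compute A + B mod 13 directly:
a = 2: 2+2=4, 2+4=6, 2+10=12, 2+12=1
a = 4: 4+2=6, 4+4=8, 4+10=1, 4+12=3
a = 12: 12+2=1, 12+4=3, 12+10=9, 12+12=11
A + B = {1, 3, 4, 6, 8, 9, 11, 12}, so |A + B| = 8.
Verify: 8 ≥ 6? Yes ✓.

CD lower bound = 6, actual |A + B| = 8.


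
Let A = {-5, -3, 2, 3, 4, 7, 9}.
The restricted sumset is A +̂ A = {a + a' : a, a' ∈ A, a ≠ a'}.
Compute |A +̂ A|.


Restricted sumset: A +̂ A = {a + a' : a ∈ A, a' ∈ A, a ≠ a'}.
Equivalently, take A + A and drop any sum 2a that is achievable ONLY as a + a for a ∈ A (i.e. sums representable only with equal summands).
Enumerate pairs (a, a') with a < a' (symmetric, so each unordered pair gives one sum; this covers all a ≠ a'):
  -5 + -3 = -8
  -5 + 2 = -3
  -5 + 3 = -2
  -5 + 4 = -1
  -5 + 7 = 2
  -5 + 9 = 4
  -3 + 2 = -1
  -3 + 3 = 0
  -3 + 4 = 1
  -3 + 7 = 4
  -3 + 9 = 6
  2 + 3 = 5
  2 + 4 = 6
  2 + 7 = 9
  2 + 9 = 11
  3 + 4 = 7
  3 + 7 = 10
  3 + 9 = 12
  4 + 7 = 11
  4 + 9 = 13
  7 + 9 = 16
Collected distinct sums: {-8, -3, -2, -1, 0, 1, 2, 4, 5, 6, 7, 9, 10, 11, 12, 13, 16}
|A +̂ A| = 17
(Reference bound: |A +̂ A| ≥ 2|A| - 3 for |A| ≥ 2, with |A| = 7 giving ≥ 11.)

|A +̂ A| = 17


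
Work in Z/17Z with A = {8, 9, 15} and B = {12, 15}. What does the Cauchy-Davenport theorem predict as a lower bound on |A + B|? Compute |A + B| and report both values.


Cauchy-Davenport: |A + B| ≥ min(p, |A| + |B| - 1) for A, B nonempty in Z/pZ.
|A| = 3, |B| = 2, p = 17.
CD lower bound = min(17, 3 + 2 - 1) = min(17, 4) = 4.
Compute A + B mod 17 directly:
a = 8: 8+12=3, 8+15=6
a = 9: 9+12=4, 9+15=7
a = 15: 15+12=10, 15+15=13
A + B = {3, 4, 6, 7, 10, 13}, so |A + B| = 6.
Verify: 6 ≥ 4? Yes ✓.

CD lower bound = 4, actual |A + B| = 6.


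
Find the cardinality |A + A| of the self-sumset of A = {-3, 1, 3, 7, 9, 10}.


A + A = {a + a' : a, a' ∈ A}; |A| = 6.
General bounds: 2|A| - 1 ≤ |A + A| ≤ |A|(|A|+1)/2, i.e. 11 ≤ |A + A| ≤ 21.
Lower bound 2|A|-1 is attained iff A is an arithmetic progression.
Enumerate sums a + a' for a ≤ a' (symmetric, so this suffices):
a = -3: -3+-3=-6, -3+1=-2, -3+3=0, -3+7=4, -3+9=6, -3+10=7
a = 1: 1+1=2, 1+3=4, 1+7=8, 1+9=10, 1+10=11
a = 3: 3+3=6, 3+7=10, 3+9=12, 3+10=13
a = 7: 7+7=14, 7+9=16, 7+10=17
a = 9: 9+9=18, 9+10=19
a = 10: 10+10=20
Distinct sums: {-6, -2, 0, 2, 4, 6, 7, 8, 10, 11, 12, 13, 14, 16, 17, 18, 19, 20}
|A + A| = 18

|A + A| = 18


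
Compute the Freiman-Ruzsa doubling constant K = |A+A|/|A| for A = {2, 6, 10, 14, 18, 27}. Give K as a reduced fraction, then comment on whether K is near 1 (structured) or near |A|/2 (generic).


|A| = 6.
Compute A + A by enumerating all 36 pairs.
A + A = {4, 8, 12, 16, 20, 24, 28, 29, 32, 33, 36, 37, 41, 45, 54}, so |A + A| = 15.
K = |A + A| / |A| = 15/6 = 5/2 ≈ 2.5000.
Reference: AP of size 6 gives K = 11/6 ≈ 1.8333; a fully generic set of size 6 gives K ≈ 3.5000.

|A| = 6, |A + A| = 15, K = 15/6 = 5/2.


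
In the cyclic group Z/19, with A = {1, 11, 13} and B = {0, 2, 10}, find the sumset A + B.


Work in Z/19Z: reduce every sum a + b modulo 19.
Enumerate all 9 pairs:
a = 1: 1+0=1, 1+2=3, 1+10=11
a = 11: 11+0=11, 11+2=13, 11+10=2
a = 13: 13+0=13, 13+2=15, 13+10=4
Distinct residues collected: {1, 2, 3, 4, 11, 13, 15}
|A + B| = 7 (out of 19 total residues).

A + B = {1, 2, 3, 4, 11, 13, 15}


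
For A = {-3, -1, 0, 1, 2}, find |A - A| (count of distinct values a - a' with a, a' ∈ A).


A - A = {a - a' : a, a' ∈ A}; |A| = 5.
Bounds: 2|A|-1 ≤ |A - A| ≤ |A|² - |A| + 1, i.e. 9 ≤ |A - A| ≤ 21.
Note: 0 ∈ A - A always (from a - a). The set is symmetric: if d ∈ A - A then -d ∈ A - A.
Enumerate nonzero differences d = a - a' with a > a' (then include -d):
Positive differences: {1, 2, 3, 4, 5}
Full difference set: {0} ∪ (positive diffs) ∪ (negative diffs).
|A - A| = 1 + 2·5 = 11 (matches direct enumeration: 11).

|A - A| = 11


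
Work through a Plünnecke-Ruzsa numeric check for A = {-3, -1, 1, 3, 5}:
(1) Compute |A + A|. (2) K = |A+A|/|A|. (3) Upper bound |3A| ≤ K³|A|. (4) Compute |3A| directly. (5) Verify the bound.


|A| = 5.
Step 1: Compute A + A by enumerating all 25 pairs.
A + A = {-6, -4, -2, 0, 2, 4, 6, 8, 10}, so |A + A| = 9.
Step 2: Doubling constant K = |A + A|/|A| = 9/5 = 9/5 ≈ 1.8000.
Step 3: Plünnecke-Ruzsa gives |3A| ≤ K³·|A| = (1.8000)³ · 5 ≈ 29.1600.
Step 4: Compute 3A = A + A + A directly by enumerating all triples (a,b,c) ∈ A³; |3A| = 13.
Step 5: Check 13 ≤ 29.1600? Yes ✓.

K = 9/5, Plünnecke-Ruzsa bound K³|A| ≈ 29.1600, |3A| = 13, inequality holds.


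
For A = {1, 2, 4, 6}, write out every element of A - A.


A - A = {a - a' : a, a' ∈ A}.
Compute a - a' for each ordered pair (a, a'):
a = 1: 1-1=0, 1-2=-1, 1-4=-3, 1-6=-5
a = 2: 2-1=1, 2-2=0, 2-4=-2, 2-6=-4
a = 4: 4-1=3, 4-2=2, 4-4=0, 4-6=-2
a = 6: 6-1=5, 6-2=4, 6-4=2, 6-6=0
Collecting distinct values (and noting 0 appears from a-a):
A - A = {-5, -4, -3, -2, -1, 0, 1, 2, 3, 4, 5}
|A - A| = 11

A - A = {-5, -4, -3, -2, -1, 0, 1, 2, 3, 4, 5}


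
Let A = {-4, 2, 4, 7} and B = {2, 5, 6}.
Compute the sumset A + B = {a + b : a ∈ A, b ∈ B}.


A + B = {a + b : a ∈ A, b ∈ B}.
Enumerate all |A|·|B| = 4·3 = 12 pairs (a, b) and collect distinct sums.
a = -4: -4+2=-2, -4+5=1, -4+6=2
a = 2: 2+2=4, 2+5=7, 2+6=8
a = 4: 4+2=6, 4+5=9, 4+6=10
a = 7: 7+2=9, 7+5=12, 7+6=13
Collecting distinct sums: A + B = {-2, 1, 2, 4, 6, 7, 8, 9, 10, 12, 13}
|A + B| = 11

A + B = {-2, 1, 2, 4, 6, 7, 8, 9, 10, 12, 13}


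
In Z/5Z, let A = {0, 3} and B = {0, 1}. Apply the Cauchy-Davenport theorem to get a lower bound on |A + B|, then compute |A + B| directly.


Cauchy-Davenport: |A + B| ≥ min(p, |A| + |B| - 1) for A, B nonempty in Z/pZ.
|A| = 2, |B| = 2, p = 5.
CD lower bound = min(5, 2 + 2 - 1) = min(5, 3) = 3.
Compute A + B mod 5 directly:
a = 0: 0+0=0, 0+1=1
a = 3: 3+0=3, 3+1=4
A + B = {0, 1, 3, 4}, so |A + B| = 4.
Verify: 4 ≥ 3? Yes ✓.

CD lower bound = 3, actual |A + B| = 4.


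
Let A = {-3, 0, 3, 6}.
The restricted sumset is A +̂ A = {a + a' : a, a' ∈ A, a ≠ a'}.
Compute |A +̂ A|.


Restricted sumset: A +̂ A = {a + a' : a ∈ A, a' ∈ A, a ≠ a'}.
Equivalently, take A + A and drop any sum 2a that is achievable ONLY as a + a for a ∈ A (i.e. sums representable only with equal summands).
Enumerate pairs (a, a') with a < a' (symmetric, so each unordered pair gives one sum; this covers all a ≠ a'):
  -3 + 0 = -3
  -3 + 3 = 0
  -3 + 6 = 3
  0 + 3 = 3
  0 + 6 = 6
  3 + 6 = 9
Collected distinct sums: {-3, 0, 3, 6, 9}
|A +̂ A| = 5
(Reference bound: |A +̂ A| ≥ 2|A| - 3 for |A| ≥ 2, with |A| = 4 giving ≥ 5.)

|A +̂ A| = 5


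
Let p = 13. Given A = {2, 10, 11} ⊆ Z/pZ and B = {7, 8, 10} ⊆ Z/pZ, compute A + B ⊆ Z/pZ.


Work in Z/13Z: reduce every sum a + b modulo 13.
Enumerate all 9 pairs:
a = 2: 2+7=9, 2+8=10, 2+10=12
a = 10: 10+7=4, 10+8=5, 10+10=7
a = 11: 11+7=5, 11+8=6, 11+10=8
Distinct residues collected: {4, 5, 6, 7, 8, 9, 10, 12}
|A + B| = 8 (out of 13 total residues).

A + B = {4, 5, 6, 7, 8, 9, 10, 12}


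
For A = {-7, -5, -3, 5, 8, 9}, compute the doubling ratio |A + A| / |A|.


|A| = 6.
Compute A + A by enumerating all 36 pairs.
A + A = {-14, -12, -10, -8, -6, -2, 0, 1, 2, 3, 4, 5, 6, 10, 13, 14, 16, 17, 18}, so |A + A| = 19.
K = |A + A| / |A| = 19/6 (already in lowest terms) ≈ 3.1667.
Reference: AP of size 6 gives K = 11/6 ≈ 1.8333; a fully generic set of size 6 gives K ≈ 3.5000.

|A| = 6, |A + A| = 19, K = 19/6.


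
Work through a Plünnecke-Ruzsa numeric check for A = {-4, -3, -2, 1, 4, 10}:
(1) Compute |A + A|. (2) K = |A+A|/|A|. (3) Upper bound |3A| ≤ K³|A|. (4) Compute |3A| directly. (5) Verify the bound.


|A| = 6.
Step 1: Compute A + A by enumerating all 36 pairs.
A + A = {-8, -7, -6, -5, -4, -3, -2, -1, 0, 1, 2, 5, 6, 7, 8, 11, 14, 20}, so |A + A| = 18.
Step 2: Doubling constant K = |A + A|/|A| = 18/6 = 18/6 ≈ 3.0000.
Step 3: Plünnecke-Ruzsa gives |3A| ≤ K³·|A| = (3.0000)³ · 6 ≈ 162.0000.
Step 4: Compute 3A = A + A + A directly by enumerating all triples (a,b,c) ∈ A³; |3A| = 32.
Step 5: Check 32 ≤ 162.0000? Yes ✓.

K = 18/6, Plünnecke-Ruzsa bound K³|A| ≈ 162.0000, |3A| = 32, inequality holds.


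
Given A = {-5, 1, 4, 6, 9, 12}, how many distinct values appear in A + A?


A + A = {a + a' : a, a' ∈ A}; |A| = 6.
General bounds: 2|A| - 1 ≤ |A + A| ≤ |A|(|A|+1)/2, i.e. 11 ≤ |A + A| ≤ 21.
Lower bound 2|A|-1 is attained iff A is an arithmetic progression.
Enumerate sums a + a' for a ≤ a' (symmetric, so this suffices):
a = -5: -5+-5=-10, -5+1=-4, -5+4=-1, -5+6=1, -5+9=4, -5+12=7
a = 1: 1+1=2, 1+4=5, 1+6=7, 1+9=10, 1+12=13
a = 4: 4+4=8, 4+6=10, 4+9=13, 4+12=16
a = 6: 6+6=12, 6+9=15, 6+12=18
a = 9: 9+9=18, 9+12=21
a = 12: 12+12=24
Distinct sums: {-10, -4, -1, 1, 2, 4, 5, 7, 8, 10, 12, 13, 15, 16, 18, 21, 24}
|A + A| = 17

|A + A| = 17


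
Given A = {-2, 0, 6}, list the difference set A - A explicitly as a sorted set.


A - A = {a - a' : a, a' ∈ A}.
Compute a - a' for each ordered pair (a, a'):
a = -2: -2--2=0, -2-0=-2, -2-6=-8
a = 0: 0--2=2, 0-0=0, 0-6=-6
a = 6: 6--2=8, 6-0=6, 6-6=0
Collecting distinct values (and noting 0 appears from a-a):
A - A = {-8, -6, -2, 0, 2, 6, 8}
|A - A| = 7

A - A = {-8, -6, -2, 0, 2, 6, 8}


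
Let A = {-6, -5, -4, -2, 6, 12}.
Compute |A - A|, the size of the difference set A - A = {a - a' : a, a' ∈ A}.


A - A = {a - a' : a, a' ∈ A}; |A| = 6.
Bounds: 2|A|-1 ≤ |A - A| ≤ |A|² - |A| + 1, i.e. 11 ≤ |A - A| ≤ 31.
Note: 0 ∈ A - A always (from a - a). The set is symmetric: if d ∈ A - A then -d ∈ A - A.
Enumerate nonzero differences d = a - a' with a > a' (then include -d):
Positive differences: {1, 2, 3, 4, 6, 8, 10, 11, 12, 14, 16, 17, 18}
Full difference set: {0} ∪ (positive diffs) ∪ (negative diffs).
|A - A| = 1 + 2·13 = 27 (matches direct enumeration: 27).

|A - A| = 27


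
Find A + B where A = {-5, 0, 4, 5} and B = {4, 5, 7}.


A + B = {a + b : a ∈ A, b ∈ B}.
Enumerate all |A|·|B| = 4·3 = 12 pairs (a, b) and collect distinct sums.
a = -5: -5+4=-1, -5+5=0, -5+7=2
a = 0: 0+4=4, 0+5=5, 0+7=7
a = 4: 4+4=8, 4+5=9, 4+7=11
a = 5: 5+4=9, 5+5=10, 5+7=12
Collecting distinct sums: A + B = {-1, 0, 2, 4, 5, 7, 8, 9, 10, 11, 12}
|A + B| = 11

A + B = {-1, 0, 2, 4, 5, 7, 8, 9, 10, 11, 12}


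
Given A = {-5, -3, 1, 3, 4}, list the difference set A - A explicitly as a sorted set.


A - A = {a - a' : a, a' ∈ A}.
Compute a - a' for each ordered pair (a, a'):
a = -5: -5--5=0, -5--3=-2, -5-1=-6, -5-3=-8, -5-4=-9
a = -3: -3--5=2, -3--3=0, -3-1=-4, -3-3=-6, -3-4=-7
a = 1: 1--5=6, 1--3=4, 1-1=0, 1-3=-2, 1-4=-3
a = 3: 3--5=8, 3--3=6, 3-1=2, 3-3=0, 3-4=-1
a = 4: 4--5=9, 4--3=7, 4-1=3, 4-3=1, 4-4=0
Collecting distinct values (and noting 0 appears from a-a):
A - A = {-9, -8, -7, -6, -4, -3, -2, -1, 0, 1, 2, 3, 4, 6, 7, 8, 9}
|A - A| = 17

A - A = {-9, -8, -7, -6, -4, -3, -2, -1, 0, 1, 2, 3, 4, 6, 7, 8, 9}


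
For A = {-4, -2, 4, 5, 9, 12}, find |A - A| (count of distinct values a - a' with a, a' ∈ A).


A - A = {a - a' : a, a' ∈ A}; |A| = 6.
Bounds: 2|A|-1 ≤ |A - A| ≤ |A|² - |A| + 1, i.e. 11 ≤ |A - A| ≤ 31.
Note: 0 ∈ A - A always (from a - a). The set is symmetric: if d ∈ A - A then -d ∈ A - A.
Enumerate nonzero differences d = a - a' with a > a' (then include -d):
Positive differences: {1, 2, 3, 4, 5, 6, 7, 8, 9, 11, 13, 14, 16}
Full difference set: {0} ∪ (positive diffs) ∪ (negative diffs).
|A - A| = 1 + 2·13 = 27 (matches direct enumeration: 27).

|A - A| = 27


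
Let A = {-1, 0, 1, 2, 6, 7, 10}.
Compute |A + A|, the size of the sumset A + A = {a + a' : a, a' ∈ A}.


A + A = {a + a' : a, a' ∈ A}; |A| = 7.
General bounds: 2|A| - 1 ≤ |A + A| ≤ |A|(|A|+1)/2, i.e. 13 ≤ |A + A| ≤ 28.
Lower bound 2|A|-1 is attained iff A is an arithmetic progression.
Enumerate sums a + a' for a ≤ a' (symmetric, so this suffices):
a = -1: -1+-1=-2, -1+0=-1, -1+1=0, -1+2=1, -1+6=5, -1+7=6, -1+10=9
a = 0: 0+0=0, 0+1=1, 0+2=2, 0+6=6, 0+7=7, 0+10=10
a = 1: 1+1=2, 1+2=3, 1+6=7, 1+7=8, 1+10=11
a = 2: 2+2=4, 2+6=8, 2+7=9, 2+10=12
a = 6: 6+6=12, 6+7=13, 6+10=16
a = 7: 7+7=14, 7+10=17
a = 10: 10+10=20
Distinct sums: {-2, -1, 0, 1, 2, 3, 4, 5, 6, 7, 8, 9, 10, 11, 12, 13, 14, 16, 17, 20}
|A + A| = 20

|A + A| = 20


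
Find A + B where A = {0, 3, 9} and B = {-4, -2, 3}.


A + B = {a + b : a ∈ A, b ∈ B}.
Enumerate all |A|·|B| = 3·3 = 9 pairs (a, b) and collect distinct sums.
a = 0: 0+-4=-4, 0+-2=-2, 0+3=3
a = 3: 3+-4=-1, 3+-2=1, 3+3=6
a = 9: 9+-4=5, 9+-2=7, 9+3=12
Collecting distinct sums: A + B = {-4, -2, -1, 1, 3, 5, 6, 7, 12}
|A + B| = 9

A + B = {-4, -2, -1, 1, 3, 5, 6, 7, 12}


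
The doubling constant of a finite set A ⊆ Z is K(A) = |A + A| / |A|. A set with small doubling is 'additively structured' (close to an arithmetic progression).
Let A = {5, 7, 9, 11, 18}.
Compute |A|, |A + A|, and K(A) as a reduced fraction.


|A| = 5.
Compute A + A by enumerating all 25 pairs.
A + A = {10, 12, 14, 16, 18, 20, 22, 23, 25, 27, 29, 36}, so |A + A| = 12.
K = |A + A| / |A| = 12/5 (already in lowest terms) ≈ 2.4000.
Reference: AP of size 5 gives K = 9/5 ≈ 1.8000; a fully generic set of size 5 gives K ≈ 3.0000.

|A| = 5, |A + A| = 12, K = 12/5.


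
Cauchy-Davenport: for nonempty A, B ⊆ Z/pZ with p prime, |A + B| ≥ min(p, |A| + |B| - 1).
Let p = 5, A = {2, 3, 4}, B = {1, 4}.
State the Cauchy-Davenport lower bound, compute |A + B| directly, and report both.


Cauchy-Davenport: |A + B| ≥ min(p, |A| + |B| - 1) for A, B nonempty in Z/pZ.
|A| = 3, |B| = 2, p = 5.
CD lower bound = min(5, 3 + 2 - 1) = min(5, 4) = 4.
Compute A + B mod 5 directly:
a = 2: 2+1=3, 2+4=1
a = 3: 3+1=4, 3+4=2
a = 4: 4+1=0, 4+4=3
A + B = {0, 1, 2, 3, 4}, so |A + B| = 5.
Verify: 5 ≥ 4? Yes ✓.

CD lower bound = 4, actual |A + B| = 5.


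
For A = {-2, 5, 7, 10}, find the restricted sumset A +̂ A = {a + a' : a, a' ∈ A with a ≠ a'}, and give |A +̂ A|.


Restricted sumset: A +̂ A = {a + a' : a ∈ A, a' ∈ A, a ≠ a'}.
Equivalently, take A + A and drop any sum 2a that is achievable ONLY as a + a for a ∈ A (i.e. sums representable only with equal summands).
Enumerate pairs (a, a') with a < a' (symmetric, so each unordered pair gives one sum; this covers all a ≠ a'):
  -2 + 5 = 3
  -2 + 7 = 5
  -2 + 10 = 8
  5 + 7 = 12
  5 + 10 = 15
  7 + 10 = 17
Collected distinct sums: {3, 5, 8, 12, 15, 17}
|A +̂ A| = 6
(Reference bound: |A +̂ A| ≥ 2|A| - 3 for |A| ≥ 2, with |A| = 4 giving ≥ 5.)

|A +̂ A| = 6


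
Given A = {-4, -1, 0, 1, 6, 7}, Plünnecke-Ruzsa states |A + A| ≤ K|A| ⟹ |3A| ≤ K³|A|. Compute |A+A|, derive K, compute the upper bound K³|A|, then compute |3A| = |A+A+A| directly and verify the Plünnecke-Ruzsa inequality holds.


|A| = 6.
Step 1: Compute A + A by enumerating all 36 pairs.
A + A = {-8, -5, -4, -3, -2, -1, 0, 1, 2, 3, 5, 6, 7, 8, 12, 13, 14}, so |A + A| = 17.
Step 2: Doubling constant K = |A + A|/|A| = 17/6 = 17/6 ≈ 2.8333.
Step 3: Plünnecke-Ruzsa gives |3A| ≤ K³·|A| = (2.8333)³ · 6 ≈ 136.4722.
Step 4: Compute 3A = A + A + A directly by enumerating all triples (a,b,c) ∈ A³; |3A| = 30.
Step 5: Check 30 ≤ 136.4722? Yes ✓.

K = 17/6, Plünnecke-Ruzsa bound K³|A| ≈ 136.4722, |3A| = 30, inequality holds.


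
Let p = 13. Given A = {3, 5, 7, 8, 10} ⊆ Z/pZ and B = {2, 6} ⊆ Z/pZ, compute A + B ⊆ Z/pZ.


Work in Z/13Z: reduce every sum a + b modulo 13.
Enumerate all 10 pairs:
a = 3: 3+2=5, 3+6=9
a = 5: 5+2=7, 5+6=11
a = 7: 7+2=9, 7+6=0
a = 8: 8+2=10, 8+6=1
a = 10: 10+2=12, 10+6=3
Distinct residues collected: {0, 1, 3, 5, 7, 9, 10, 11, 12}
|A + B| = 9 (out of 13 total residues).

A + B = {0, 1, 3, 5, 7, 9, 10, 11, 12}


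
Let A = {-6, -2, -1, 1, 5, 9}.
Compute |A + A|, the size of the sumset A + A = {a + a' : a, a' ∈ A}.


A + A = {a + a' : a, a' ∈ A}; |A| = 6.
General bounds: 2|A| - 1 ≤ |A + A| ≤ |A|(|A|+1)/2, i.e. 11 ≤ |A + A| ≤ 21.
Lower bound 2|A|-1 is attained iff A is an arithmetic progression.
Enumerate sums a + a' for a ≤ a' (symmetric, so this suffices):
a = -6: -6+-6=-12, -6+-2=-8, -6+-1=-7, -6+1=-5, -6+5=-1, -6+9=3
a = -2: -2+-2=-4, -2+-1=-3, -2+1=-1, -2+5=3, -2+9=7
a = -1: -1+-1=-2, -1+1=0, -1+5=4, -1+9=8
a = 1: 1+1=2, 1+5=6, 1+9=10
a = 5: 5+5=10, 5+9=14
a = 9: 9+9=18
Distinct sums: {-12, -8, -7, -5, -4, -3, -2, -1, 0, 2, 3, 4, 6, 7, 8, 10, 14, 18}
|A + A| = 18

|A + A| = 18


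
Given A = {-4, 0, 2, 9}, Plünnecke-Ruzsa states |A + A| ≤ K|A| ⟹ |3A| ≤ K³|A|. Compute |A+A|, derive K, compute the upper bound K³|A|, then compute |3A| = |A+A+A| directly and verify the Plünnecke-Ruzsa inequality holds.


|A| = 4.
Step 1: Compute A + A by enumerating all 16 pairs.
A + A = {-8, -4, -2, 0, 2, 4, 5, 9, 11, 18}, so |A + A| = 10.
Step 2: Doubling constant K = |A + A|/|A| = 10/4 = 10/4 ≈ 2.5000.
Step 3: Plünnecke-Ruzsa gives |3A| ≤ K³·|A| = (2.5000)³ · 4 ≈ 62.5000.
Step 4: Compute 3A = A + A + A directly by enumerating all triples (a,b,c) ∈ A³; |3A| = 19.
Step 5: Check 19 ≤ 62.5000? Yes ✓.

K = 10/4, Plünnecke-Ruzsa bound K³|A| ≈ 62.5000, |3A| = 19, inequality holds.


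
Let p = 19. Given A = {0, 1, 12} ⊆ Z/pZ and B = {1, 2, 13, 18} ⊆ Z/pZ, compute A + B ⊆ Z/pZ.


Work in Z/19Z: reduce every sum a + b modulo 19.
Enumerate all 12 pairs:
a = 0: 0+1=1, 0+2=2, 0+13=13, 0+18=18
a = 1: 1+1=2, 1+2=3, 1+13=14, 1+18=0
a = 12: 12+1=13, 12+2=14, 12+13=6, 12+18=11
Distinct residues collected: {0, 1, 2, 3, 6, 11, 13, 14, 18}
|A + B| = 9 (out of 19 total residues).

A + B = {0, 1, 2, 3, 6, 11, 13, 14, 18}


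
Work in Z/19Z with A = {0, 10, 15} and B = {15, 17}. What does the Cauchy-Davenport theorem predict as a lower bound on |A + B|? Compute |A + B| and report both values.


Cauchy-Davenport: |A + B| ≥ min(p, |A| + |B| - 1) for A, B nonempty in Z/pZ.
|A| = 3, |B| = 2, p = 19.
CD lower bound = min(19, 3 + 2 - 1) = min(19, 4) = 4.
Compute A + B mod 19 directly:
a = 0: 0+15=15, 0+17=17
a = 10: 10+15=6, 10+17=8
a = 15: 15+15=11, 15+17=13
A + B = {6, 8, 11, 13, 15, 17}, so |A + B| = 6.
Verify: 6 ≥ 4? Yes ✓.

CD lower bound = 4, actual |A + B| = 6.


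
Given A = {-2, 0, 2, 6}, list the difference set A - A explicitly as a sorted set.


A - A = {a - a' : a, a' ∈ A}.
Compute a - a' for each ordered pair (a, a'):
a = -2: -2--2=0, -2-0=-2, -2-2=-4, -2-6=-8
a = 0: 0--2=2, 0-0=0, 0-2=-2, 0-6=-6
a = 2: 2--2=4, 2-0=2, 2-2=0, 2-6=-4
a = 6: 6--2=8, 6-0=6, 6-2=4, 6-6=0
Collecting distinct values (and noting 0 appears from a-a):
A - A = {-8, -6, -4, -2, 0, 2, 4, 6, 8}
|A - A| = 9

A - A = {-8, -6, -4, -2, 0, 2, 4, 6, 8}


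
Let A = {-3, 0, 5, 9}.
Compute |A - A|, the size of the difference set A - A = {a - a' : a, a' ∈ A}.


A - A = {a - a' : a, a' ∈ A}; |A| = 4.
Bounds: 2|A|-1 ≤ |A - A| ≤ |A|² - |A| + 1, i.e. 7 ≤ |A - A| ≤ 13.
Note: 0 ∈ A - A always (from a - a). The set is symmetric: if d ∈ A - A then -d ∈ A - A.
Enumerate nonzero differences d = a - a' with a > a' (then include -d):
Positive differences: {3, 4, 5, 8, 9, 12}
Full difference set: {0} ∪ (positive diffs) ∪ (negative diffs).
|A - A| = 1 + 2·6 = 13 (matches direct enumeration: 13).

|A - A| = 13


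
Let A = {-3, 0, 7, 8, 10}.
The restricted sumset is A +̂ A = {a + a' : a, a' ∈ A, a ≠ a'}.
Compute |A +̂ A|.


Restricted sumset: A +̂ A = {a + a' : a ∈ A, a' ∈ A, a ≠ a'}.
Equivalently, take A + A and drop any sum 2a that is achievable ONLY as a + a for a ∈ A (i.e. sums representable only with equal summands).
Enumerate pairs (a, a') with a < a' (symmetric, so each unordered pair gives one sum; this covers all a ≠ a'):
  -3 + 0 = -3
  -3 + 7 = 4
  -3 + 8 = 5
  -3 + 10 = 7
  0 + 7 = 7
  0 + 8 = 8
  0 + 10 = 10
  7 + 8 = 15
  7 + 10 = 17
  8 + 10 = 18
Collected distinct sums: {-3, 4, 5, 7, 8, 10, 15, 17, 18}
|A +̂ A| = 9
(Reference bound: |A +̂ A| ≥ 2|A| - 3 for |A| ≥ 2, with |A| = 5 giving ≥ 7.)

|A +̂ A| = 9
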